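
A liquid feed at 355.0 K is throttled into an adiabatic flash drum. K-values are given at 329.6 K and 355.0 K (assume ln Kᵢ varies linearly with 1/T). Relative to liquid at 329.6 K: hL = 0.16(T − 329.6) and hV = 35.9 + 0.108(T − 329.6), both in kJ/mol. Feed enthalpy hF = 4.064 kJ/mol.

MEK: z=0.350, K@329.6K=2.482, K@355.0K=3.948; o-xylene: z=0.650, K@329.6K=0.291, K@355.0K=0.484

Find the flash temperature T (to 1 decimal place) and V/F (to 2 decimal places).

T = 332.2 K, V/F = 0.10

Adiabatic flash: solve Rachford–Rice at each trial T, then check hF = ψ·hV(T) + (1−ψ)·hL(T).
  T = 329.6 K: K = (2.482, 0.291), RR gives ψ = 0.055, H_out = 1.977 kJ/mol
  T = 355.0 K: K = (3.948, 0.484), RR gives ψ = 0.458, H_out = 19.895 kJ/mol
  T = 342.3 K: K = (3.157, 0.379), RR gives ψ = 0.262, H_out = 11.271 kJ/mol
  T = 336.0 K: K = (2.808, 0.333), RR gives ψ = 0.165, H_out = 6.909 kJ/mol
  T = 332.8 K: K = (2.642, 0.312), RR gives ψ = 0.112, H_out = 4.532 kJ/mol
  T = 331.2 K: K = (2.561, 0.301), RR gives ψ = 0.084, H_out = 3.280 kJ/mol
Linear interpolation between T = 331.2 (H_out = 3.280) and T = 332.8 (H_out = 4.532) on hF = 4.064 gives T ≈ 332.2 K, at which ψ = 0.10.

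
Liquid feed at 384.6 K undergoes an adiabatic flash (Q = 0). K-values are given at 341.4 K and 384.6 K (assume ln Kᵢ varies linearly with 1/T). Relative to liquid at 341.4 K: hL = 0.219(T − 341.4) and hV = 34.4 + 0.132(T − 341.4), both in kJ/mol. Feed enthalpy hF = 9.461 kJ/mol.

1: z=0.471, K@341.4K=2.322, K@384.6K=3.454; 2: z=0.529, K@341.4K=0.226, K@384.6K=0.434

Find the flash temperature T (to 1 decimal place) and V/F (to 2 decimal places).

T = 345.6 K, V/F = 0.25

Adiabatic flash: solve Rachford–Rice at each trial T, then check hF = ψ·hV(T) + (1−ψ)·hL(T).
  T = 341.4 K: K = (2.322, 0.226), RR gives ψ = 0.208, H_out = 7.168 kJ/mol
  T = 384.6 K: K = (3.454, 0.434), RR gives ψ = 0.617, H_out = 28.354 kJ/mol
  T = 363.0 K: K = (2.866, 0.319), RR gives ψ = 0.408, H_out = 18.012 kJ/mol
  T = 352.2 K: K = (2.588, 0.270), RR gives ψ = 0.312, H_out = 12.809 kJ/mol
  T = 346.8 K: K = (2.453, 0.247), RR gives ψ = 0.262, H_out = 10.067 kJ/mol
  T = 344.1 K: K = (2.387, 0.237), RR gives ψ = 0.236, H_out = 8.641 kJ/mol
  T = 345.5 K: K = (2.421, 0.242), RR gives ψ = 0.249, H_out = 9.386 kJ/mol
Linear interpolation between T = 345.5 (H_out = 9.386) and T = 346.8 (H_out = 10.067) on hF = 9.461 gives T ≈ 345.6 K, at which ψ = 0.25.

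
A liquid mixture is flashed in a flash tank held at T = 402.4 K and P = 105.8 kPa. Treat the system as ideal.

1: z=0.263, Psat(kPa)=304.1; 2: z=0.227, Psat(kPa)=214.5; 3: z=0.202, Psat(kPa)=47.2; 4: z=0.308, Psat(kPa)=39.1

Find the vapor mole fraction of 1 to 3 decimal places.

Raoult's law: Kᵢ = Pᵢˢᵃᵗ/P = Pᵢˢᵃᵗ/105.8.
  K_1 = 304.1/105.8 = 2.87429, K_2 = 214.5/105.8 = 2.02741, K_3 = 47.2/105.8 = 0.44612, K_4 = 39.1/105.8 = 0.36957
Material balance + equilibrium reduce to Σ zᵢ(Kᵢ−1)/(1+ψ(Kᵢ−1)) = 0.
g(0) = ΣzᵢKᵢ − 1 = 0.420 and g(1) = 1 − Σzᵢ/Kᵢ = -0.490, so a root lies in (0, 1).
Newton–Raphson from ψ = 0.36:
  ψ = 0.360: g = 0.0737, g' = -0.759 → ψ = 0.457
  ψ = 0.457: g = 0.0016, g' = -0.732 → ψ = 0.459
Converged at ψ = 0.459.
Compositions from xᵢ = zᵢ/(1+ψ(Kᵢ−1)), yᵢ = Kᵢxᵢ:
  1: x = 0.141, y = 0.406
  2: x = 0.154, y = 0.313
  3: x = 0.271, y = 0.121
  4: x = 0.434, y = 0.160

y_1 = 0.406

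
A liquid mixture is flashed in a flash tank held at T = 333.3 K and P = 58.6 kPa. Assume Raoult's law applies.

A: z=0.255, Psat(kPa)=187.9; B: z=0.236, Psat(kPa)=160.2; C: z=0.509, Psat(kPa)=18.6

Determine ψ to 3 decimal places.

ψ = 0.460

Raoult's law: Kᵢ = Pᵢˢᵃᵗ/P = Pᵢˢᵃᵗ/58.6.
  K_A = 187.9/58.6 = 3.20648, K_B = 160.2/58.6 = 2.73379, K_C = 18.6/58.6 = 0.31741
Rachford–Rice: g(ψ) = Σ zᵢ(Kᵢ−1)/(1+ψ(Kᵢ−1)) = 0.
Check two-phase: ΣzᵢKᵢ = 1.624 > 1 and Σzᵢ/Kᵢ = 1.769 > 1, so g(0) = 0.624 > 0 and g(1) = -0.769 < 0.
Newton iteration, ψ⁰ = 0.56:
  ψ = 0.560: g = -0.1032, g' = -1.052 → ψ = 0.462
  ψ = 0.462: g = -0.0017, g' = -1.029 → ψ = 0.460
Converged at ψ = 0.460.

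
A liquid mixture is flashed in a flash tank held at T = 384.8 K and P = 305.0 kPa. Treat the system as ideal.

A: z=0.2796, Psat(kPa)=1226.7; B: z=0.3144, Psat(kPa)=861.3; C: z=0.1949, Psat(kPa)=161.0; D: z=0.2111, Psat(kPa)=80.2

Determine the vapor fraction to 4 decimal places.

ψ = 0.7594

Raoult's law: Kᵢ = Pᵢˢᵃᵗ/P = Pᵢˢᵃᵗ/305.0.
  K_A = 1226.7/305.0 = 4.021967, K_B = 861.3/305.0 = 2.823934, K_C = 161.0/305.0 = 0.527869, K_D = 80.2/305.0 = 0.262951
Material balance + equilibrium reduce to Σ zᵢ(Kᵢ−1)/(1+ψ(Kᵢ−1)) = 0.
Feasibility: ΣzᵢKᵢ = 2.1708, Σzᵢ/Kᵢ = 1.3529 — both > 1, two phases present.
Newton iteration, ψ⁰ = 0.41:
  ψ = 0.4100: g = 0.36839, g' = -1.1540 → ψ = 0.7292
  ψ = 0.7292: g = 0.03313, g' = -1.0785 → ψ = 0.7599
  ψ = 0.7599: g = -0.00056, g' = -1.1170 → ψ = 0.7594
Converged at ψ = 0.7594.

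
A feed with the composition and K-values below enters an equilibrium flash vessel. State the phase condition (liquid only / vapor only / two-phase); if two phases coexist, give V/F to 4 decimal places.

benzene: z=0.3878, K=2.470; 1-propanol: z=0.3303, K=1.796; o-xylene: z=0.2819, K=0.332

two-phase, V/F = 0.8214

ΣzᵢKᵢ = 1.6447; Σzᵢ/Kᵢ = 1.1900.
Both exceed 1, so a two-phase solution exists.
Material balance + equilibrium reduce to Σ zᵢ(Kᵢ−1)/(1+ψ(Kᵢ−1)) = 0.
Newton–Raphson from ψ = 0.55:
  ψ = 0.5500: g = 0.20040, g' = -0.6718 → ψ = 0.8483
  ψ = 0.8483: g = -0.02392, g' = -0.9104 → ψ = 0.8220
  ψ = 0.8220: g = -0.00058, g' = -0.8671 → ψ = 0.8214
Converged at ψ = 0.8214.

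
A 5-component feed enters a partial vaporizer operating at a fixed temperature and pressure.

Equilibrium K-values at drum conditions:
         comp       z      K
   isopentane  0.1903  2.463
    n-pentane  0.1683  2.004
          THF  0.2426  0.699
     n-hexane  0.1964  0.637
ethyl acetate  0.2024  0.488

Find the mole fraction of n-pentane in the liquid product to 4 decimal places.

Rachford–Rice: g(ψ) = Σ zᵢ(Kᵢ−1)/(1+ψ(Kᵢ−1)) = 0.
Check two-phase: ΣzᵢKᵢ = 1.1994 > 1 and Σzᵢ/Kᵢ = 1.2314 > 1, so g(0) = 0.1994 > 0 and g(1) = -0.2314 < 0.
Newton iteration, ψ⁰ = 0.46:
  ψ = 0.4600: g = -0.02389, g' = -0.3826 → ψ = 0.3976
  ψ = 0.3976: g = 0.00042, g' = -0.3968 → ψ = 0.3986
Converged at ψ = 0.3986.
Compositions from xᵢ = zᵢ/(1+ψ(Kᵢ−1)), yᵢ = Kᵢxᵢ:
  isopentane: x = 0.1202, y = 0.2961
  n-pentane: x = 0.1202, y = 0.2409
  THF: x = 0.2757, y = 0.1927
  n-hexane: x = 0.2296, y = 0.1463
  ethyl acetate: x = 0.2543, y = 0.1241

x_n-pentane = 0.1202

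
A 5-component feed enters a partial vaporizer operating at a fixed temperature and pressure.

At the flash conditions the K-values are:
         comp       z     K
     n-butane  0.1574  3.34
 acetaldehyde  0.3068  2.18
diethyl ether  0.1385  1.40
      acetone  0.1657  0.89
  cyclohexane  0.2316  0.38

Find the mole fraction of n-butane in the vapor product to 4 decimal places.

y_n-butane = 0.1713

Material balance + equilibrium reduce to Σ zᵢ(Kᵢ−1)/(1+V/F(Kᵢ−1)) = 0.
g(0) = ΣzᵢKᵢ − 1 = 0.6239 and g(1) = 1 − Σzᵢ/Kᵢ = -0.0824, so a root lies in (0, 1).
Iterate (Newton) starting at V/F = 0.62:
  V/F = 0.6200: g = 0.15093, g' = -0.5374 → V/F = 0.9008
  V/F = 0.9008: g = -0.01076, g' = -0.6608 → V/F = 0.8845
  V/F = 0.8845: g = -0.00013, g' = -0.6448 → V/F = 0.8843
Converged at V/F = 0.8843.
Compositions from xᵢ = zᵢ/(1+V/F(Kᵢ−1)), yᵢ = Kᵢxᵢ:
  n-butane: x = 0.0513, y = 0.1713
  acetaldehyde: x = 0.1501, y = 0.3273
  diethyl ether: x = 0.1023, y = 0.1432
  acetone: x = 0.1836, y = 0.1634
  cyclohexane: x = 0.5127, y = 0.1948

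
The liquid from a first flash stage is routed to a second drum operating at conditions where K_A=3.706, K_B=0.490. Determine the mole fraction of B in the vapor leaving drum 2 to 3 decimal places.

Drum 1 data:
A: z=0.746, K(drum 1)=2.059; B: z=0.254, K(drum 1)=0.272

y_B (drum 2) = 0.412

Drum 1:
Let ψ₁ = V/F and solve Σ zᵢ(Kᵢ−1)/(1+ψ₁(Kᵢ−1)) = 0.
Check two-phase: ΣzᵢKᵢ = 1.605 > 1 and Σzᵢ/Kᵢ = 1.296 > 1, so g(0) = 0.605 > 0 and g(1) = -0.296 < 0.
Binary case is linear: z₁(K₁−1)(1+ψ₁(K₂−1)) + z₂(K₂−1)(1+ψ₁(K₁−1)) = 0
⇒ ψ₁ = [z₁(K₁−1)+z₂(K₂−1)] / [−(K₁−1)(K₂−1)] = 0.6051/0.7710 = 0.785
Drum-1 compositions:
  A: x = 0.407, y = 0.839
  B: x = 0.593, y = 0.161
Drum-2 feed = drum-1 liquid: z₂ = (0.4074, 0.5926).
Drum 2:
Let ψ₂ = V/F and solve Σ zᵢ(Kᵢ−1)/(1+ψ₂(Kᵢ−1)) = 0.
g(0) = ΣzᵢKᵢ − 1 = 0.800 and g(1) = 1 − Σzᵢ/Kᵢ = -0.319, so a root lies in (0, 1).
Binary case is linear: z₁(K₁−1)(1+ψ₂(K₂−1)) + z₂(K₂−1)(1+ψ₂(K₁−1)) = 0
⇒ ψ₂ = [z₁(K₁−1)+z₂(K₂−1)] / [−(K₁−1)(K₂−1)] = 0.8002/1.3801 = 0.580
  A: x = 0.159, y = 0.588
  B: x = 0.841, y = 0.412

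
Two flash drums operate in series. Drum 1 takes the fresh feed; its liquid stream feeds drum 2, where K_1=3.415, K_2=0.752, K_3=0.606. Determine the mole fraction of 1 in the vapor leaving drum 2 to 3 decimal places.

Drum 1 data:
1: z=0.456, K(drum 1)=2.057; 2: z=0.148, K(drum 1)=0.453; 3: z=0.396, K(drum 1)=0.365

Drum 1:
Let ψ₁ = V/F and solve Σ zᵢ(Kᵢ−1)/(1+ψ₁(Kᵢ−1)) = 0.
Feasibility: ΣzᵢKᵢ = 1.150, Σzᵢ/Kᵢ = 1.633 — both > 1, two phases present.
Newton–Raphson from ψ₁ = 0.56:
  ψ₁ = 0.560: g = -0.2042, g' = -0.678 → ψ₁ = 0.259
  ψ₁ = 0.259: g = -0.0167, g' = -0.603 → ψ₁ = 0.231
Converged at ψ₁ = 0.231.
Drum-1 compositions:
  1: x = 0.366, y = 0.754
  2: x = 0.169, y = 0.077
  3: x = 0.464, y = 0.169
Drum-2 feed = drum-1 liquid: z₂ = (0.3665, 0.1694, 0.4641).
Drum 2:
Rachford–Rice: g(ψ₂) = Σ zᵢ(Kᵢ−1)/(1+ψ₂(Kᵢ−1)) = 0.
g(0) = ΣzᵢKᵢ − 1 = 0.660 and g(1) = 1 − Σzᵢ/Kᵢ = -0.098, so a root lies in (0, 1).
Newton iteration, ψ₂⁰ = 0.5:
  ψ₂ = 0.500: g = 0.1253, g' = -0.564 → ψ₂ = 0.722
  ψ₂ = 0.722: g = 0.0158, g' = -0.440 → ψ₂ = 0.758
  ψ₂ = 0.758: g = 0.0002, g' = -0.429 → ψ₂ = 0.759
Converged at ψ₂ = 0.759.
  1: x = 0.129, y = 0.442
  2: x = 0.209, y = 0.157
  3: x = 0.662, y = 0.401

y_1 (drum 2) = 0.442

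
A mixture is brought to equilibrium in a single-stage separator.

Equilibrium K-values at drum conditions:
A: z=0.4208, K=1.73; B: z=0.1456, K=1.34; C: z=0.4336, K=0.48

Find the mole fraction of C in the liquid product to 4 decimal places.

Newton iteration, β⁰ = 0.44:
  β = 0.4400: g = -0.01680, g' = -0.3383 → β = 0.3903
  β = 0.3903: g = -0.00013, g' = -0.3335 → β = 0.3900
Converged at β = 0.3900.
Compositions from xᵢ = zᵢ/(1+β(Kᵢ−1)), yᵢ = Kᵢxᵢ:
  A: x = 0.3276, y = 0.5667
  B: x = 0.1286, y = 0.1723
  C: x = 0.5439, y = 0.2611

x_C = 0.5439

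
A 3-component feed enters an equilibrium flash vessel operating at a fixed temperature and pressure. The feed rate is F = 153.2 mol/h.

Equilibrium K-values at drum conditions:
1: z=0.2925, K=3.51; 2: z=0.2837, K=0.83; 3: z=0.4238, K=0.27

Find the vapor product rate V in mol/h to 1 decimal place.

V = 41.6 mol/h

Rachford–Rice: g(V/F) = Σ zᵢ(Kᵢ−1)/(1+V/F(Kᵢ−1)) = 0.
Feasibility: ΣzᵢKᵢ = 1.3766, Σzᵢ/Kᵢ = 1.9948 — both > 1, two phases present.
Newton iteration, V/F⁰ = 0.5:
  V/F = 0.5000: g = -0.21434, g' = -0.9323 → V/F = 0.2701
  V/F = 0.2701: g = 0.00164, g' = -1.0139 → V/F = 0.2717
Converged at V/F = 0.2717.
Then V = V/F·F = 0.2717·153.2 = 41.6 mol/h and L = F − V = 111.6 mol/h.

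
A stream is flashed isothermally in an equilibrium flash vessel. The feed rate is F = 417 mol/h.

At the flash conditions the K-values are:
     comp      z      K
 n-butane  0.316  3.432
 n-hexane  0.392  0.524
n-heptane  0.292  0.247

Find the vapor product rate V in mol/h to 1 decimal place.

V = 102.4 mol/h

Iterate (Newton) starting at V/F = 0.5:
  V/F = 0.500: g = -0.2507, g' = -0.959 → V/F = 0.239
  V/F = 0.239: g = 0.0077, g' = -1.107 → V/F = 0.246
Converged at V/F = 0.246.
Then V = V/F·F = 0.2457·417 = 102.4 mol/h and L = F − V = 314.6 mol/h.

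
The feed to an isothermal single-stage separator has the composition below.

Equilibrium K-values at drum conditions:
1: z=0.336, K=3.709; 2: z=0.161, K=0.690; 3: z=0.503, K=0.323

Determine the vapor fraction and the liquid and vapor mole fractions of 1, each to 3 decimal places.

Let ψ = V/F and solve Σ zᵢ(Kᵢ−1)/(1+ψ(Kᵢ−1)) = 0.
Feasibility: ΣzᵢKᵢ = 1.520, Σzᵢ/Kᵢ = 1.881 — both > 1, two phases present.
Newton iteration, ψ⁰ = 0.5:
  ψ = 0.500: g = -0.1873, g' = -0.993 → ψ = 0.311
  ψ = 0.311: g = 0.0069, g' = -1.114 → ψ = 0.318
Converged at ψ = 0.318.
Compositions from xᵢ = zᵢ/(1+ψ(Kᵢ−1)), yᵢ = Kᵢxᵢ:
  1: x = 0.181, y = 0.670
  2: x = 0.179, y = 0.123
  3: x = 0.641, y = 0.207

ψ = 0.318, x_1 = 0.181, y_1 = 0.670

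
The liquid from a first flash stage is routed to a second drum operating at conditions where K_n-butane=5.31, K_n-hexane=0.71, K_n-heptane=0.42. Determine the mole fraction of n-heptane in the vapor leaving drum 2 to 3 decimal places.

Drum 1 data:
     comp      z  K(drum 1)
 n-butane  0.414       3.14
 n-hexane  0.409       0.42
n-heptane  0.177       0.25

Drum 1:
Material balance + equilibrium reduce to Σ zᵢ(Kᵢ−1)/(1+ψ₁(Kᵢ−1)) = 0.
g(0) = ΣzᵢKᵢ − 1 = 0.516 and g(1) = 1 − Σzᵢ/Kᵢ = -0.814, so a root lies in (0, 1).
Newton–Raphson from ψ₁ = 0.4:
  ψ₁ = 0.400: g = -0.0212, g' = -0.987 → ψ₁ = 0.379
Converged at ψ₁ = 0.379.
Drum-1 compositions:
  n-butane: x = 0.229, y = 0.718
  n-hexane: x = 0.524, y = 0.220
  n-heptane: x = 0.247, y = 0.062
Drum-2 feed = drum-1 liquid: z₂ = (0.2287, 0.5241, 0.2472).
Drum 2:
Material balance + equilibrium reduce to Σ zᵢ(Kᵢ−1)/(1+ψ₂(Kᵢ−1)) = 0.
Feasibility: ΣzᵢKᵢ = 1.690, Σzᵢ/Kᵢ = 1.370 — both > 1, two phases present.
Newton–Raphson from ψ₂ = 0.5:
  ψ₂ = 0.500: g = -0.0673, g' = -0.652 → ψ₂ = 0.397
  ψ₂ = 0.397: g = 0.0057, g' = -0.775 → ψ₂ = 0.404
Converged at ψ₂ = 0.404.
  n-butane: x = 0.083, y = 0.443
  n-hexane: x = 0.594, y = 0.422
  n-heptane: x = 0.323, y = 0.136

y_n-heptane (drum 2) = 0.136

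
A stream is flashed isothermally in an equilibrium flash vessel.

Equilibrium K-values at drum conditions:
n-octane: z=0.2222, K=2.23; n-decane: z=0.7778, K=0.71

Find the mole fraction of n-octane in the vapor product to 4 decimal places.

Let ψ = V/F and solve Σ zᵢ(Kᵢ−1)/(1+ψ(Kᵢ−1)) = 0.
g(0) = ΣzᵢKᵢ − 1 = 0.0477 and g(1) = 1 − Σzᵢ/Kᵢ = -0.1951, so a root lies in (0, 1).
Binary case is linear: z₁(K₁−1)(1+ψ(K₂−1)) + z₂(K₂−1)(1+ψ(K₁−1)) = 0
⇒ ψ = [z₁(K₁−1)+z₂(K₂−1)] / [−(K₁−1)(K₂−1)] = 0.04774/0.35670 = 0.1338
Compositions from xᵢ = zᵢ/(1+ψ(Kᵢ−1)), yᵢ = Kᵢxᵢ:
  n-octane: x = 0.1908, y = 0.4255
  n-decane: x = 0.8092, y = 0.5745

y_n-octane = 0.4255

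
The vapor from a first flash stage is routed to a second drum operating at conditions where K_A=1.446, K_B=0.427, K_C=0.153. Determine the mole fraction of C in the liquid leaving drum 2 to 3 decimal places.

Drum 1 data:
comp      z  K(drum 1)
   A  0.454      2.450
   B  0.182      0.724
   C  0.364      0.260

Drum 1:
Newton iteration, ψ₁⁰ = 0.5:
  ψ₁ = 0.500: g = -0.1042, g' = -0.842 → ψ₁ = 0.376
  ψ₁ = 0.376: g = -0.0034, g' = -0.800 → ψ₁ = 0.372
Converged at ψ₁ = 0.372.
Drum-1 compositions:
  A: x = 0.295, y = 0.723
  B: x = 0.203, y = 0.147
  C: x = 0.502, y = 0.131
Drum-2 feed = drum-1 vapor: z₂ = (0.7226, 0.1468, 0.1306).
Drum 2:
Newton–Raphson from ψ₂ = 0.5:
  ψ₂ = 0.500: g = -0.0463, g' = -0.473 → ψ₂ = 0.402
  ψ₂ = 0.402: g = -0.0038, g' = -0.400 → ψ₂ = 0.393
Converged at ψ₂ = 0.393.
  A: x = 0.615, y = 0.889
  B: x = 0.189, y = 0.081
  C: x = 0.196, y = 0.030

x_C (drum 2) = 0.196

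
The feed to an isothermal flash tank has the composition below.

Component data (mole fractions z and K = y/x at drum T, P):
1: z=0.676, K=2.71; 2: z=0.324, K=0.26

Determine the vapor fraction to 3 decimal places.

Let ψ = V/F and solve Σ zᵢ(Kᵢ−1)/(1+ψ(Kᵢ−1)) = 0.
Check two-phase: ΣzᵢKᵢ = 1.916 > 1 and Σzᵢ/Kᵢ = 1.496 > 1, so g(0) = 0.916 > 0 and g(1) = -0.496 < 0.
Newton–Raphson from ψ = 0.5:
  ψ = 0.500: g = 0.2426, g' = -1.021 → ψ = 0.737
  ψ = 0.737: g = -0.0166, g' = -1.246 → ψ = 0.724
Converged at ψ = 0.724.

ψ = 0.724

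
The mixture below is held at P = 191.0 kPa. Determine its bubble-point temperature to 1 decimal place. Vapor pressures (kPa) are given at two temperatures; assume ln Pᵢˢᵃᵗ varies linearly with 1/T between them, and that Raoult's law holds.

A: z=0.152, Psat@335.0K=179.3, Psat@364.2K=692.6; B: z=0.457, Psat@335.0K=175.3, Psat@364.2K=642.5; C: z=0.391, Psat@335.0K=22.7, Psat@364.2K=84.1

Bubble-point temperature: ΣzᵢPᵢˢᵃᵗ(T) = P. Interpolate ln Pᵢˢᵃᵗ = aᵢ + bᵢ/T.
  T = 335.0 K: ΣzᵢPᵢˢᵃᵗ = 116.24 kPa
  T = 364.2 K: ΣzᵢPᵢˢᵃᵗ = 431.78 kPa
  T = 349.6 K: ΣzᵢPᵢˢᵃᵗ = 230.24 kPa
  T = 342.3 K: ΣzᵢPᵢˢᵃᵗ = 164.79 kPa
  T = 346.0 K: ΣzᵢPᵢˢᵃᵗ = 195.58 kPa
  T = 344.1 K: ΣzᵢPᵢˢᵃᵗ = 179.19 kPa
Interpolating between 344.1 K and 346.0 K gives T ≈ 345.5 K.

T = 345.5 K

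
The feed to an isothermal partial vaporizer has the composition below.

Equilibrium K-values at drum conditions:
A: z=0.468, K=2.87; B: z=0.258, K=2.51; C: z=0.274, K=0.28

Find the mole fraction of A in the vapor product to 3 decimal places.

Material balance + equilibrium reduce to Σ zᵢ(Kᵢ−1)/(1+β(Kᵢ−1)) = 0.
Feasibility: ΣzᵢKᵢ = 2.067, Σzᵢ/Kᵢ = 1.244 — both > 1, two phases present.
Iterate (Newton) starting at β = 0.5:
  β = 0.500: g = 0.3660, g' = -0.975 → β = 0.875
  β = 0.875: g = -0.0340, g' = -1.384 → β = 0.851
  β = 0.851: g = -0.0010, g' = -1.303 → β = 0.850
Converged at β = 0.850.
Compositions from xᵢ = zᵢ/(1+β(Kᵢ−1)), yᵢ = Kᵢxᵢ:
  A: x = 0.181, y = 0.519
  B: x = 0.113, y = 0.284
  C: x = 0.706, y = 0.198

y_A = 0.519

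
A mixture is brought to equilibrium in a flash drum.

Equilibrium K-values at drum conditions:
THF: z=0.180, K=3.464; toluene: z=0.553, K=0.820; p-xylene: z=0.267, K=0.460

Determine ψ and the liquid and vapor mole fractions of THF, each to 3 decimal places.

ψ = 0.257, x_THF = 0.110, y_THF = 0.382

Material balance + equilibrium reduce to Σ zᵢ(Kᵢ−1)/(1+ψ(Kᵢ−1)) = 0.
Feasibility: ΣzᵢKᵢ = 1.200, Σzᵢ/Kᵢ = 1.307 — both > 1, two phases present.
Iterate (Newton) starting at ψ = 0.39:
  ψ = 0.390: g = -0.0635, g' = -0.430 → ψ = 0.242
  ψ = 0.242: g = 0.0078, g' = -0.551 → ψ = 0.256
  ψ = 0.256: g = 0.0001, g' = -0.535 → ψ = 0.257
Converged at ψ = 0.257.
Compositions from xᵢ = zᵢ/(1+ψ(Kᵢ−1)), yᵢ = Kᵢxᵢ:
  THF: x = 0.110, y = 0.382
  toluene: x = 0.580, y = 0.475
  p-xylene: x = 0.310, y = 0.143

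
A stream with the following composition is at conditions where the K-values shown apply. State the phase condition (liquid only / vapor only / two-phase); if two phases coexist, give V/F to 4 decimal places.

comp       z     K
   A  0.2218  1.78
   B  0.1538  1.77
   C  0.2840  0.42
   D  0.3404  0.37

liquid only

ΣzᵢKᵢ = 0.9123; Σzᵢ/Kᵢ = 1.8077.
Since ΣzᵢKᵢ < 1 the mixture is below its bubble point — single liquid phase.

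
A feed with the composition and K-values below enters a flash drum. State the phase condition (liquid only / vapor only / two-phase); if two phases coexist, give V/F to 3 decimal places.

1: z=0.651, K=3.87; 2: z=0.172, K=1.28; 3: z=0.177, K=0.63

vapor only

ΣzᵢKᵢ = 2.851; Σzᵢ/Kᵢ = 0.584.
Since Σzᵢ/Kᵢ < 1 the mixture is above its dew point — single vapor phase.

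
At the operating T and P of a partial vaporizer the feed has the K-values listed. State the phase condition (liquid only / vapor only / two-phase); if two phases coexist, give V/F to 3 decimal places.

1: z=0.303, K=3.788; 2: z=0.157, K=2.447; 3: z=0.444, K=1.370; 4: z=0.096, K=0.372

vapor only

ΣzᵢKᵢ = 2.176; Σzᵢ/Kᵢ = 0.726.
Since Σzᵢ/Kᵢ < 1 the mixture is above its dew point — single vapor phase.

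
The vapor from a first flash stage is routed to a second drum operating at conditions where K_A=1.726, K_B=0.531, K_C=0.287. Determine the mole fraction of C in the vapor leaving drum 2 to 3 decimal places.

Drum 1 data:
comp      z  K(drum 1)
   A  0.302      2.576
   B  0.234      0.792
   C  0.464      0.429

y_C (drum 2) = 0.089

Drum 1:
Material balance + equilibrium reduce to Σ zᵢ(Kᵢ−1)/(1+ψ₁(Kᵢ−1)) = 0.
g(0) = ΣzᵢKᵢ − 1 = 0.162 and g(1) = 1 − Σzᵢ/Kᵢ = -0.494, so a root lies in (0, 1).
Newton–Raphson from ψ₁ = 0.5:
  ψ₁ = 0.500: g = -0.1589, g' = -0.544 → ψ₁ = 0.208
  ψ₁ = 0.208: g = 0.0072, g' = -0.632 → ψ₁ = 0.219
Converged at ψ₁ = 0.219.
Drum-1 compositions:
  A: x = 0.225, y = 0.578
  B: x = 0.245, y = 0.194
  C: x = 0.530, y = 0.228
Drum-2 feed = drum-1 vapor: z₂ = (0.5783, 0.1942, 0.2275).
Drum 2:
Material balance + equilibrium reduce to Σ zᵢ(Kᵢ−1)/(1+ψ₂(Kᵢ−1)) = 0.
Feasibility: ΣzᵢKᵢ = 1.167, Σzᵢ/Kᵢ = 1.493 — both > 1, two phases present.
Newton iteration, ψ₂⁰ = 0.44:
  ψ₂ = 0.440: g = -0.0329, g' = -0.488 → ψ₂ = 0.373
  ψ₂ = 0.373: g = -0.0008, g' = -0.466 → ψ₂ = 0.371
Converged at ψ₂ = 0.371.
  A: x = 0.456, y = 0.786
  B: x = 0.235, y = 0.125
  C: x = 0.309, y = 0.089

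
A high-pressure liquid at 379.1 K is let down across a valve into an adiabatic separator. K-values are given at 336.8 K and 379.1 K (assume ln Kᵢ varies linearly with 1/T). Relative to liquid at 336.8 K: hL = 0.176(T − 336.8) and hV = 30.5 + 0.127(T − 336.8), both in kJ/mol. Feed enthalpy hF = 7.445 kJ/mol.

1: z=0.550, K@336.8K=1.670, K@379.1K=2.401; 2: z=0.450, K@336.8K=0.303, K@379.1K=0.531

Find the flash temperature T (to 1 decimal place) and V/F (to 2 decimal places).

T = 341.8 K, V/F = 0.22

Adiabatic flash: solve Rachford–Rice at each trial T, then check hF = ψ·hV(T) + (1−ψ)·hL(T).
  T = 336.8 K: K = (1.670, 0.303), RR gives ψ = 0.117, H_out = 3.582 kJ/mol
  T = 379.1 K: K = (2.401, 0.531), RR gives ψ = 0.852, H_out = 31.651 kJ/mol
  T = 358.0 K: K = (2.025, 0.408), RR gives ψ = 0.490, H_out = 18.171 kJ/mol
  T = 347.4 K: K = (1.844, 0.353), RR gives ψ = 0.317, H_out = 11.382 kJ/mol
  T = 342.1 K: K = (1.756, 0.328), RR gives ψ = 0.223, H_out = 7.674 kJ/mol
  T = 339.5 K: K = (1.714, 0.315), RR gives ψ = 0.173, H_out = 5.726 kJ/mol
  T = 340.8 K: K = (1.735, 0.321), RR gives ψ = 0.198, H_out = 6.713 kJ/mol
Linear interpolation between T = 340.8 (H_out = 6.713) and T = 342.1 (H_out = 7.674) on hF = 7.445 gives T ≈ 341.8 K, at which ψ = 0.22.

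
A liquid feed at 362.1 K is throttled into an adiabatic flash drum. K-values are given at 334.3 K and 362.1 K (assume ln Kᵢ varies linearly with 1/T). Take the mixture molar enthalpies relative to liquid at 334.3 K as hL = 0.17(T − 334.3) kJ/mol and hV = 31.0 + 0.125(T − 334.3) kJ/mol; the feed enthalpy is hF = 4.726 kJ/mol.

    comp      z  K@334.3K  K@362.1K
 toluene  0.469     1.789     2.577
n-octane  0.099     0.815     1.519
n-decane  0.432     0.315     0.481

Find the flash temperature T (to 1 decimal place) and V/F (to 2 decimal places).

T = 335.4 K, V/F = 0.15

Adiabatic flash: solve Rachford–Rice at each trial T, then check hF = ψ·hV(T) + (1−ψ)·hL(T).
  T = 334.3 K: K = (1.789, 0.815, 0.315), RR gives ψ = 0.114, H_out = 3.522 kJ/mol
  T = 362.1 K: K = (2.577, 1.519, 0.481), RR gives ψ = 0.765, H_out = 27.492 kJ/mol
  T = 348.2 K: K = (2.163, 1.127, 0.393), RR gives ψ = 0.465, H_out = 16.492 kJ/mol
  T = 341.2 K: K = (1.970, 0.960, 0.352), RR gives ψ = 0.302, H_out = 10.430 kJ/mol
  T = 337.8 K: K = (1.879, 0.886, 0.334), RR gives ψ = 0.214, H_out = 7.180 kJ/mol
  T = 336.1 K: K = (1.835, 0.851, 0.324), RR gives ψ = 0.166, H_out = 5.449 kJ/mol
Linear interpolation between T = 334.3 (H_out = 3.522) and T = 336.1 (H_out = 5.449) on hF = 4.726 gives T ≈ 335.4 K, at which ψ = 0.15.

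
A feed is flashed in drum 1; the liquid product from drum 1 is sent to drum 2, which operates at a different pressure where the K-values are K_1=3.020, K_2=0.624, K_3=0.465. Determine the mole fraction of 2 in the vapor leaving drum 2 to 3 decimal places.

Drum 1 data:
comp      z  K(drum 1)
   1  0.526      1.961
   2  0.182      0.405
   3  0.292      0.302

Drum 1:
Rachford–Rice: g(ψ₁) = Σ zᵢ(Kᵢ−1)/(1+ψ₁(Kᵢ−1)) = 0.
Check two-phase: ΣzᵢKᵢ = 1.193 > 1 and Σzᵢ/Kᵢ = 1.685 > 1, so g(0) = 0.193 > 0 and g(1) = -0.685 < 0.
Newton–Raphson from ψ₁ = 0.7:
  ψ₁ = 0.700: g = -0.2819, g' = -0.907 → ψ₁ = 0.389
  ψ₁ = 0.389: g = -0.0528, g' = -0.635 → ψ₁ = 0.306
  ψ₁ = 0.306: g = -0.0009, g' = -0.616 → ψ₁ = 0.304
Converged at ψ₁ = 0.304.
Drum-1 compositions:
  1: x = 0.407, y = 0.798
  2: x = 0.222, y = 0.090
  3: x = 0.371, y = 0.112
Drum-2 feed = drum-1 liquid: z₂ = (0.4069, 0.2223, 0.3708).
Drum 2:
Rachford–Rice: g(ψ₂) = Σ zᵢ(Kᵢ−1)/(1+ψ₂(Kᵢ−1)) = 0.
g(0) = ΣzᵢKᵢ − 1 = 0.540 and g(1) = 1 − Σzᵢ/Kᵢ = -0.288, so a root lies in (0, 1).
Newton iteration, ψ₂⁰ = 0.5:
  ψ₂ = 0.500: g = 0.0352, g' = -0.656 → ψ₂ = 0.554
  ψ₂ = 0.554: g = 0.0006, g' = -0.634 → ψ₂ = 0.555
Converged at ψ₂ = 0.555.
  1: x = 0.192, y = 0.580
  2: x = 0.281, y = 0.175
  3: x = 0.527, y = 0.245

y_2 (drum 2) = 0.175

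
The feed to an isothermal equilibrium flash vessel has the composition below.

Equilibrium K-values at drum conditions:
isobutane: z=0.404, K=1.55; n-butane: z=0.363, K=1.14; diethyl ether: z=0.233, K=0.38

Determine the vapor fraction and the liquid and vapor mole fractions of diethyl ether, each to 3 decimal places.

ψ = 0.545, x_diethyl ether = 0.352, y_diethyl ether = 0.134

Iterate (Newton) starting at ψ = 0.56:
  ψ = 0.560: g = -0.0043, g' = -0.288 → ψ = 0.545
Converged at ψ = 0.545.
Compositions from xᵢ = zᵢ/(1+ψ(Kᵢ−1)), yᵢ = Kᵢxᵢ:
  isobutane: x = 0.311, y = 0.482
  n-butane: x = 0.337, y = 0.384
  diethyl ether: x = 0.352, y = 0.134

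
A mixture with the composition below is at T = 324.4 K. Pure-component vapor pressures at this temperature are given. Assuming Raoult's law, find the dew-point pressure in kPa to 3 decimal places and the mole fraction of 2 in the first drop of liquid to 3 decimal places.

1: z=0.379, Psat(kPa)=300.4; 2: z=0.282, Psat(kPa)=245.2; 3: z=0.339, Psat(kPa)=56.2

Pdew = 118.431 kPa, x_2 = 0.136

At the dew point ψ → 1, so Σzᵢ/Kᵢ = 1 with Kᵢ = Pᵢˢᵃᵗ/P ⇒ 1/P = Σzᵢ/Pᵢˢᵃᵗ.
1/P = 0.379/300.4 + 0.282/245.2 + 0.339/56.2 = 0.008444 ⇒ P = 118.431 kPa
xᵢ = zᵢP/Pᵢˢᵃᵗ ⇒ x_2 = 0.282·118.431/245.2 = 0.136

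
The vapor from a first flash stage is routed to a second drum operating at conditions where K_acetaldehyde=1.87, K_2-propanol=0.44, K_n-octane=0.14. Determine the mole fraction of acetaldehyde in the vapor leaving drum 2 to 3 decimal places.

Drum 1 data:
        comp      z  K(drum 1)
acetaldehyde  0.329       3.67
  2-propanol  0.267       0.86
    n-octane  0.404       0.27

Drum 1:
Material balance + equilibrium reduce to Σ zᵢ(Kᵢ−1)/(1+ψ₁(Kᵢ−1)) = 0.
Feasibility: ΣzᵢKᵢ = 1.546, Σzᵢ/Kᵢ = 1.896 — both > 1, two phases present.
Newton iteration, ψ₁⁰ = 0.37:
  ψ₁ = 0.370: g = -0.0016, g' = -1.003 → ψ₁ = 0.368
Converged at ψ₁ = 0.368.
Drum-1 compositions:
  acetaldehyde: x = 0.166, y = 0.609
  2-propanol: x = 0.282, y = 0.242
  n-octane: x = 0.553, y = 0.149
Drum-2 feed = drum-1 vapor: z₂ = (0.6087, 0.2421, 0.1492).
Drum 2:
Rachford–Rice: g(ψ₂) = Σ zᵢ(Kᵢ−1)/(1+ψ₂(Kᵢ−1)) = 0.
g(0) = ΣzᵢKᵢ − 1 = 0.266 and g(1) = 1 − Σzᵢ/Kᵢ = -0.942, so a root lies in (0, 1).
Newton–Raphson from ψ₂ = 0.38:
  ψ₂ = 0.380: g = 0.0351, g' = -0.626 → ψ₂ = 0.436
  ψ₂ = 0.436: g = -0.0008, g' = -0.658 → ψ₂ = 0.435
Converged at ψ₂ = 0.435.
  acetaldehyde: x = 0.442, y = 0.826
  2-propanol: x = 0.320, y = 0.141
  n-octane: x = 0.238, y = 0.033

y_acetaldehyde (drum 2) = 0.826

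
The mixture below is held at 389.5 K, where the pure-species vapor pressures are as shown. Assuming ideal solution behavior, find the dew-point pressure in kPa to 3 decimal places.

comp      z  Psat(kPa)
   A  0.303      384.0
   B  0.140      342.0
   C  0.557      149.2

At the dew point ψ → 1, so Σzᵢ/Kᵢ = 1 with Kᵢ = Pᵢˢᵃᵗ/P ⇒ 1/P = Σzᵢ/Pᵢˢᵃᵗ.
1/P = 0.303/384.0 + 0.140/342.0 + 0.557/149.2 = 0.004932 ⇒ P = 202.771 kPa

Pdew = 202.771 kPa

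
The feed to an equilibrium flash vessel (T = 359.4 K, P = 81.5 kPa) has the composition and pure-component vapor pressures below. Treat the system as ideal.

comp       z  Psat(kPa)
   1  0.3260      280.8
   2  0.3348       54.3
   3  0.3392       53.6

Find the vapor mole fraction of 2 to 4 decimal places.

y_2 = 0.2896

Raoult's law: Kᵢ = Pᵢˢᵃᵗ/P = Pᵢˢᵃᵗ/81.5.
  K_1 = 280.8/81.5 = 3.445399, K_2 = 54.3/81.5 = 0.666258, K_3 = 53.6/81.5 = 0.657669
Let ψ = V/F and solve Σ zᵢ(Kᵢ−1)/(1+ψ(Kᵢ−1)) = 0.
Feasibility: ΣzᵢKᵢ = 1.5693, Σzᵢ/Kᵢ = 1.1129 — both > 1, two phases present.
Newton iteration, ψ⁰ = 0.6:
  ψ = 0.6000: g = 0.03727, g' = -0.4415 → ψ = 0.6844
  ψ = 0.6844: g = 0.00171, g' = -0.4032 → ψ = 0.6886
Converged at ψ = 0.6886.
Compositions from xᵢ = zᵢ/(1+ψ(Kᵢ−1)), yᵢ = Kᵢxᵢ:
  1: x = 0.1215, y = 0.4185
  2: x = 0.4347, y = 0.2896
  3: x = 0.4438, y = 0.2919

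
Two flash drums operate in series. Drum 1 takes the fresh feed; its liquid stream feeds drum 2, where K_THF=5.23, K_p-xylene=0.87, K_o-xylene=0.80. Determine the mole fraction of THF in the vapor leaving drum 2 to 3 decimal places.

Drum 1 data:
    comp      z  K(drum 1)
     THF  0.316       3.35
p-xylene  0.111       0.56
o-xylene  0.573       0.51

Drum 1:
Iterate (Newton) starting at ψ₁ = 0.38:
  ψ₁ = 0.380: g = -0.0114, g' = -0.726 → ψ₁ = 0.364
Converged at ψ₁ = 0.364.
Drum-1 compositions:
  THF: x = 0.170, y = 0.570
  p-xylene: x = 0.132, y = 0.074
  o-xylene: x = 0.698, y = 0.356
Drum-2 feed = drum-1 liquid: z₂ = (0.1702, 0.1322, 0.6976).
Drum 2:
Let ψ₂ = V/F and solve Σ zᵢ(Kᵢ−1)/(1+ψ₂(Kᵢ−1)) = 0.
Feasibility: ΣzᵢKᵢ = 1.563, Σzᵢ/Kᵢ = 1.056 — both > 1, two phases present.
Newton iteration, ψ₂⁰ = 0.6:
  ψ₂ = 0.600: g = 0.0263, g' = -0.282 → ψ₂ = 0.693
  ψ₂ = 0.693: g = 0.0022, g' = -0.237 → ψ₂ = 0.703
Converged at ψ₂ = 0.703.
  THF: x = 0.043, y = 0.224
  p-xylene: x = 0.145, y = 0.127
  o-xylene: x = 0.812, y = 0.649

y_THF (drum 2) = 0.224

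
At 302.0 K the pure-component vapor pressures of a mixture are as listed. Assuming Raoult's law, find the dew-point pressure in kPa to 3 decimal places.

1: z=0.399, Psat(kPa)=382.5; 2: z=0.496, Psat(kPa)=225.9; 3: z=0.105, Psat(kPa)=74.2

At the dew point ψ → 1, so Σzᵢ/Kᵢ = 1 with Kᵢ = Pᵢˢᵃᵗ/P ⇒ 1/P = Σzᵢ/Pᵢˢᵃᵗ.
1/P = 0.399/382.5 + 0.496/225.9 + 0.105/74.2 = 0.004654 ⇒ P = 214.874 kPa

Pdew = 214.874 kPa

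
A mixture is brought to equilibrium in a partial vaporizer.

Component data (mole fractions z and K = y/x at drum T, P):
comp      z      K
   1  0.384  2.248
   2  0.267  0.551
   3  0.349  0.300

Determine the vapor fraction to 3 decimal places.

Newton–Raphson from ψ = 0.67:
  ψ = 0.670: g = -0.3705, g' = -0.894 → ψ = 0.256
  ψ = 0.256: g = -0.0696, g' = -0.666 → ψ = 0.151
  ψ = 0.151: g = 0.0014, g' = -0.699 → ψ = 0.153
Converged at ψ = 0.153.

ψ = 0.153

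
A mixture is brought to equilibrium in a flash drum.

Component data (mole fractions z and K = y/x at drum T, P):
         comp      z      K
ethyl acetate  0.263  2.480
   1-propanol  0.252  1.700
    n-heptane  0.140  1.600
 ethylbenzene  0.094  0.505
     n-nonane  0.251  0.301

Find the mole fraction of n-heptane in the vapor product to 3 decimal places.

y_n-heptane = 0.162

Rachford–Rice: g(ψ) = Σ zᵢ(Kᵢ−1)/(1+ψ(Kᵢ−1)) = 0.
g(0) = ΣzᵢKᵢ − 1 = 0.428 and g(1) = 1 − Σzᵢ/Kᵢ = -0.362, so a root lies in (0, 1).
Iterate (Newton) starting at ψ = 0.69:
  ψ = 0.690: g = -0.0386, g' = -0.733 → ψ = 0.637
  ψ = 0.637: g = -0.0013, g' = -0.686 → ψ = 0.635
Converged at ψ = 0.635.
Compositions from xᵢ = zᵢ/(1+ψ(Kᵢ−1)), yᵢ = Kᵢxᵢ:
  ethyl acetate: x = 0.136, y = 0.336
  1-propanol: x = 0.174, y = 0.297
  n-heptane: x = 0.101, y = 0.162
  ethylbenzene: x = 0.137, y = 0.069
  n-nonane: x = 0.452, y = 0.136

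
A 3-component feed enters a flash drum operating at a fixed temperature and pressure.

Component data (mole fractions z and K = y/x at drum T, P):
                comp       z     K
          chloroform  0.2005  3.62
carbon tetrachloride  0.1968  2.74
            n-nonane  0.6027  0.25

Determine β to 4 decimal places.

β = 0.2498

Let β = V/F and solve Σ zᵢ(Kᵢ−1)/(1+β(Kᵢ−1)) = 0.
Check two-phase: ΣzᵢKᵢ = 1.4157 > 1 and Σzᵢ/Kᵢ = 2.5380 > 1, so g(0) = 0.4157 > 0 and g(1) = -1.5380 < 0.
Newton–Raphson from β = 0.53:
  β = 0.5300: g = -0.35218, g' = -1.3364 → β = 0.2665
  β = 0.2665: g = -0.02163, g' = -1.2849 → β = 0.2496
  β = 0.2496: g = 0.00017, g' = -1.3059 → β = 0.2498
Converged at β = 0.2498.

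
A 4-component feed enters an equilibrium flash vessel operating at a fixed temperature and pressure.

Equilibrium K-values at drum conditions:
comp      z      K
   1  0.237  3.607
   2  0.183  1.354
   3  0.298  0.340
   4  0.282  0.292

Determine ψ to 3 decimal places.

ψ = 0.207

Rachford–Rice: g(ψ) = Σ zᵢ(Kᵢ−1)/(1+ψ(Kᵢ−1)) = 0.
Check two-phase: ΣzᵢKᵢ = 1.286 > 1 and Σzᵢ/Kᵢ = 2.043 > 1, so g(0) = 0.286 > 0 and g(1) = -1.043 < 0.
Newton iteration, ψ⁰ = 0.5:
  ψ = 0.500: g = -0.2794, g' = -0.948 → ψ = 0.205
  ψ = 0.205: g = 0.0017, g' = -1.071 → ψ = 0.207
Converged at ψ = 0.207.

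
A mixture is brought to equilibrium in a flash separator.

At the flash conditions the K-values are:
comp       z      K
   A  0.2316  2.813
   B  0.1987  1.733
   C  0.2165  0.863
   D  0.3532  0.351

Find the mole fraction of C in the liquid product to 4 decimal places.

Let β = V/F and solve Σ zᵢ(Kᵢ−1)/(1+β(Kᵢ−1)) = 0.
g(0) = ΣzᵢKᵢ − 1 = 0.3067 and g(1) = 1 − Σzᵢ/Kᵢ = -0.4541, so a root lies in (0, 1).
Newton iteration, β⁰ = 0.55:
  β = 0.5500: g = -0.07450, g' = -0.6096 → β = 0.4278
  β = 0.4278: g = -0.00148, g' = -0.5930 → β = 0.4253
Converged at β = 0.4253.
Compositions from xᵢ = zᵢ/(1+β(Kᵢ−1)), yᵢ = Kᵢxᵢ:
  A: x = 0.1308, y = 0.3679
  B: x = 0.1515, y = 0.2625
  C: x = 0.2299, y = 0.1984
  D: x = 0.4879, y = 0.1712

x_C = 0.2299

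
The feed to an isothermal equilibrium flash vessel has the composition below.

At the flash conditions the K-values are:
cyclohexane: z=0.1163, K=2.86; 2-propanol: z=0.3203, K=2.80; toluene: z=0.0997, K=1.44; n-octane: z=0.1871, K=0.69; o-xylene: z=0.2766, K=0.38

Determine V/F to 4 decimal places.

V/F = 0.7085

Rachford–Rice: g(V/F) = Σ zᵢ(Kᵢ−1)/(1+V/F(Kᵢ−1)) = 0.
g(0) = ΣzᵢKᵢ − 1 = 0.6072 and g(1) = 1 − Σzᵢ/Kᵢ = -0.2233, so a root lies in (0, 1).
Newton iteration, V/F⁰ = 0.5:
  V/F = 0.5000: g = 0.13430, g' = -0.6570 → V/F = 0.7044
  V/F = 0.7044: g = 0.00266, g' = -0.6530 → V/F = 0.7085
Converged at V/F = 0.7085.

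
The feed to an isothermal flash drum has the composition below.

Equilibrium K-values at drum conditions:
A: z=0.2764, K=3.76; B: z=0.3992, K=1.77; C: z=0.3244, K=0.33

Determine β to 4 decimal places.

Newton iteration, β⁰ = 0.51:
  β = 0.5100: g = 0.20740, g' = -0.8213 → β = 0.7625
  β = 0.7625: g = -0.00499, g' = -0.9211 → β = 0.7571
Converged at β = 0.7571.

β = 0.7571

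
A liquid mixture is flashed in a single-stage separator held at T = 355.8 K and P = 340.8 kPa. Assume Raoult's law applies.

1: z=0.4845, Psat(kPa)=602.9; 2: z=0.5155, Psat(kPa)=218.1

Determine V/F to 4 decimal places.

Raoult's law: Kᵢ = Pᵢˢᵃᵗ/P = Pᵢˢᵃᵗ/340.8.
  K_1 = 602.9/340.8 = 1.769073, K_2 = 218.1/340.8 = 0.639965
Binary case is linear: z₁(K₁−1)(1+V/F(K₂−1)) + z₂(K₂−1)(1+V/F(K₁−1)) = 0
⇒ V/F = [z₁(K₁−1)+z₂(K₂−1)] / [−(K₁−1)(K₂−1)] = 0.18702/0.27689 = 0.6754

V/F = 0.6754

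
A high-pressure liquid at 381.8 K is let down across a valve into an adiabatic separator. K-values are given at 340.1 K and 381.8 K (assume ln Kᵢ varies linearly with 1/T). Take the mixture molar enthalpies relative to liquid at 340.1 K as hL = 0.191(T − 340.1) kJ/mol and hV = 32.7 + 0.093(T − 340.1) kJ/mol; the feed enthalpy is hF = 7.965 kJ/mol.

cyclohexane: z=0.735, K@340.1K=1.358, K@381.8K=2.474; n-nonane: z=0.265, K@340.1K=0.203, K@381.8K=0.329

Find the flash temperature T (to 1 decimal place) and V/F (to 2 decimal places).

Adiabatic flash: solve Rachford–Rice at each trial T, then check hF = ψ·hV(T) + (1−ψ)·hL(T).
  T = 340.1 K: K = (1.358, 0.203), RR gives ψ = 0.182, H_out = 5.951 kJ/mol
  T = 381.8 K: K = (2.474, 0.329), RR gives ψ = 0.916, H_out = 34.163 kJ/mol
  T = 361.0 K: K = (1.866, 0.262), RR gives ψ = 0.690, H_out = 25.152 kJ/mol
  T = 350.6 K: K = (1.601, 0.232), RR gives ψ = 0.516, H_out = 18.335 kJ/mol
  T = 345.4 K: K = (1.477, 0.217), RR gives ψ = 0.384, H_out = 13.367 kJ/mol
  T = 342.8 K: K = (1.418, 0.210), RR gives ψ = 0.297, H_out = 10.139 kJ/mol
  T = 341.5 K: K = (1.389, 0.207), RR gives ψ = 0.245, H_out = 8.250 kJ/mol
Linear interpolation between T = 340.1 (H_out = 5.951) and T = 341.5 (H_out = 8.250) on hF = 7.965 gives T ≈ 341.3 K, at which ψ = 0.24.

T = 341.3 K, V/F = 0.24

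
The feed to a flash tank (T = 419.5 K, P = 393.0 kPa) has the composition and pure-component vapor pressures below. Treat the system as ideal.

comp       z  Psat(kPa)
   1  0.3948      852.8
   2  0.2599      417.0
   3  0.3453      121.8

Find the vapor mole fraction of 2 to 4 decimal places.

y_2 = 0.2692

Raoult's law: Kᵢ = Pᵢˢᵃᵗ/P = Pᵢˢᵃᵗ/393.0.
  K_1 = 852.8/393.0 = 2.169975, K_2 = 417.0/393.0 = 1.061069, K_3 = 121.8/393.0 = 0.309924
Rachford–Rice: g(β) = Σ zᵢ(Kᵢ−1)/(1+β(Kᵢ−1)) = 0.
g(0) = ΣzᵢKᵢ − 1 = 0.2395 and g(1) = 1 − Σzᵢ/Kᵢ = -0.5410, so a root lies in (0, 1).
Newton–Raphson from β = 0.42:
  β = 0.4200: g = -0.01034, g' = -0.5699 → β = 0.4019
  β = 0.4019: g = -0.00004, g' = -0.5658 → β = 0.4018
Converged at β = 0.4018.
Compositions from xᵢ = zᵢ/(1+β(Kᵢ−1)), yᵢ = Kᵢxᵢ:
  1: x = 0.2686, y = 0.5828
  2: x = 0.2537, y = 0.2692
  3: x = 0.4778, y = 0.1481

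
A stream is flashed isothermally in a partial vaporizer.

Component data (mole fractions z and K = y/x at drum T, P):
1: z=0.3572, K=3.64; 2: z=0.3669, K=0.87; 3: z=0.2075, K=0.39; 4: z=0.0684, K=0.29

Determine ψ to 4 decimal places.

Iterate (Newton) starting at ψ = 0.5:
  ψ = 0.5000: g = 0.09804, g' = -0.7124 → ψ = 0.6376
  ψ = 0.6376: g = 0.00354, g' = -0.6750 → ψ = 0.6429
Converged at ψ = 0.6429.

ψ = 0.6429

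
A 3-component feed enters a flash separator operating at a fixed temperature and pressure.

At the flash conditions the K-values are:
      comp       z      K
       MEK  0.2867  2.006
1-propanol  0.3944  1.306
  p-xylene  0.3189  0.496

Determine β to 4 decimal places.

β = 0.7626

Let β = V/F and solve Σ zᵢ(Kᵢ−1)/(1+β(Kᵢ−1)) = 0.
Feasibility: ΣzᵢKᵢ = 1.2484, Σzᵢ/Kᵢ = 1.0879 — both > 1, two phases present.
Iterate (Newton) starting at β = 0.5:
  β = 0.5000: g = 0.08169, g' = -0.3010 → β = 0.7714
  β = 0.7714: g = -0.00293, g' = -0.3330 → β = 0.7626
Converged at β = 0.7626.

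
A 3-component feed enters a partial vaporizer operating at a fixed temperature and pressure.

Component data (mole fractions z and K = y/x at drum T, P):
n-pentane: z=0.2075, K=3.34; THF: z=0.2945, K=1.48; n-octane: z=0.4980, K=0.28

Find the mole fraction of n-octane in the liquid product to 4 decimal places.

x_n-octane = 0.6045

Rachford–Rice: g(ψ) = Σ zᵢ(Kᵢ−1)/(1+ψ(Kᵢ−1)) = 0.
Feasibility: ΣzᵢKᵢ = 1.2683, Σzᵢ/Kᵢ = 2.0397 — both > 1, two phases present.
Newton–Raphson from ψ = 0.53:
  ψ = 0.5300: g = -0.25038, g' = -0.9446 → ψ = 0.2649
  ψ = 0.2649: g = -0.01793, g' = -0.8806 → ψ = 0.2446
  ψ = 0.2446: g = 0.00013, g' = -0.8943 → ψ = 0.2447
Converged at ψ = 0.2447.
Compositions from xᵢ = zᵢ/(1+ψ(Kᵢ−1)), yᵢ = Kᵢxᵢ:
  n-pentane: x = 0.1319, y = 0.4407
  THF: x = 0.2635, y = 0.3900
  n-octane: x = 0.6045, y = 0.1693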